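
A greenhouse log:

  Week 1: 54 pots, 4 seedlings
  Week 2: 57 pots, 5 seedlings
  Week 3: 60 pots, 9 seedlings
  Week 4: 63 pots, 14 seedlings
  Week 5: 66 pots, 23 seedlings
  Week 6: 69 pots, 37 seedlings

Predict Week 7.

72 pots, 60 seedlings

For the pots, +3 each step: 54, 57, 60, 63, 66, 69 → 72.
Seedlings goes 4, 5, 9, 14, 23, 37 → 60 (each term is the sum of the two before it).
Putting it together: 72 pots, 60 seedlings.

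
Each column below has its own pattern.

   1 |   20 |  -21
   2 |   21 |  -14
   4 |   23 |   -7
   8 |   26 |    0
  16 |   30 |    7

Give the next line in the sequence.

For the first component, ×2 each step: 1, 2, 4, 8, 16 → 32.
Second component: 20, 21, 23, 26, 30 → 35 (differences are 1, 2, 3, … (increasing by 1 each time)).
Third component: -21, -14, -7, 0, 7 → 14 (+7 each step).
Combining the parts gives 32  35  14.

32  35  14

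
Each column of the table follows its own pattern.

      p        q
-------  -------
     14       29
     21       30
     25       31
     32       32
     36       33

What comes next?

43  34

Column p: alternating steps +7, +4, +7, +4, …, so 14, 21, 25, 32, 36 → 43.
For the column q, +1 each step: 29, 30, 31, 32, 33 → 34.
Combining the parts gives 43  34.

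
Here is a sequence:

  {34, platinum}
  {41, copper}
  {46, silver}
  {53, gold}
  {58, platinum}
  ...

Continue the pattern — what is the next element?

{65, copper}

For the first value, alternating steps +7, +5, +7, +5, …: 34, 41, 46, 53, 58 → 65.
Metal: repeats platinum → copper → silver → gold; platinum, copper, silver, gold, platinum → copper.
Putting it together: {65, copper}.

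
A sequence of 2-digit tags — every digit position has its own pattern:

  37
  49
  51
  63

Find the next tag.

First digit goes 3, 4, 5, 6 → 7 (+1 each step, mod 10).
Second digit: +2 each step, mod 10, so 7, 9, 1, 3 → 5.
Putting it together: 75.

75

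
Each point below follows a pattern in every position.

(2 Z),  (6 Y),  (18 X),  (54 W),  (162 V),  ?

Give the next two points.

First entry goes 2, 6, 18, 54, 162 → 486 → 1458 (×3 each step).
Letter: Z, Y, X, W, V → U → T (letters move back 1 place in the alphabet).
Putting the parts together: (486 U) and then (1458 T).

(486 U), (1458 T)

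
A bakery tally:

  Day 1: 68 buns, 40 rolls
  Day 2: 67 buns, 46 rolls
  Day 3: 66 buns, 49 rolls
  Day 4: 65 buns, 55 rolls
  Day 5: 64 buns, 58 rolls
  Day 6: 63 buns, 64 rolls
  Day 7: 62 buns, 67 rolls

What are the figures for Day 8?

61 buns, 73 rolls

Buns goes 68, 67, 66, 65, 64, 63, 62 → 61 (−1 each step).
Rolls: 40, 46, 49, 55, 58, 64, 67 → 73 (alternating steps +6, +3, +6, +3, …).
Putting it together: 61 buns, 73 rolls.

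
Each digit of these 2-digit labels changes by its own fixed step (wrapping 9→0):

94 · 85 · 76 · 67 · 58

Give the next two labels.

49 then 30

For the first digit, −1 each step, mod 10: 9, 8, 7, 6, 5 → 4 → 3.
Second digit: +1 each step, mod 10, so 4, 5, 6, 7, 8 → 9 → 0.
So the next two labels are 49 and 30.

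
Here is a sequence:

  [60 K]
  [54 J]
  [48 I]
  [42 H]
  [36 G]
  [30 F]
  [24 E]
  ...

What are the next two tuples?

First part: 60, 54, 48, 42, 36, 30, 24 → 18 → 12 (−6 each step).
Letter goes K, J, I, H, G, F, E → D → C (letters move back 1 place in the alphabet).
Putting the parts together: [18 D] and then [12 C].

[18 D], [12 C]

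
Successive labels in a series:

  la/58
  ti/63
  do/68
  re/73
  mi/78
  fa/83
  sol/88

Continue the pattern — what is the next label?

For the note, runs through the solfège scale do→ti: la, ti, do, re, mi, fa, sol → la.
Second component: 58, 63, 68, 73, 78, 83, 88 → 93 (+5 each step).
So the next label is la/93.

la/93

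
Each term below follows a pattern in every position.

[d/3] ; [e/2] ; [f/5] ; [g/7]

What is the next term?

[h/12]

Letter: letters move forward 1 place in the alphabet; d, e, f, g → h.
Second value: each term is the sum of the two before it, so 3, 2, 5, 7 → 12.
So the next term is [h/12].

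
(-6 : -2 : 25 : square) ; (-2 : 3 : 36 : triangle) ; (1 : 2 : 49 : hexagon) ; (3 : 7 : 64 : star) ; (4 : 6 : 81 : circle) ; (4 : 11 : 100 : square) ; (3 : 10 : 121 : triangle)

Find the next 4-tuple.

(1 : 15 : 144 : hexagon)

For the first component, differences are 4, 3, 2, … (decreasing by 1 each time): -6, -2, 1, 3, 4, 4, 3 → 1.
Second component: -2, 3, 2, 7, 6, 11, 10 → 15 (alternating steps +5, −1, +5, −1, …).
For the third component, perfect squares: 5², 6², 7², …: 25, 36, 49, 64, 81, 100, 121 → 144.
Shape: repeats square → triangle → hexagon → star → circle, so square, triangle, hexagon, star, circle, square, triangle → hexagon.
Putting it together: (1 : 15 : 144 : hexagon).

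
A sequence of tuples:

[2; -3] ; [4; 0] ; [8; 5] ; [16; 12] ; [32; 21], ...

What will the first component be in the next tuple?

64

First component: ×2 each step, so 2, 4, 8, 16, 32 → 64.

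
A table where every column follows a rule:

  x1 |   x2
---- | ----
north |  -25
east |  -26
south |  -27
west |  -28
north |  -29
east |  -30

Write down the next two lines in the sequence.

south  -31; west  -32

Column x1: north, east, south, west, north, east → south → west (repeats north → east → south → west).
Column x2: −1 each step, so -25, -26, -27, -28, -29, -30 → -31 → -32.
Putting the parts together: south  -31 and then west  -32.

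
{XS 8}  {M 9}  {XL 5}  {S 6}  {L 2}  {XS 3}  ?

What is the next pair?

{M -1}

For the size, repeats XS → M → XL → S → L: XS, M, XL, S, L, XS → M.
Second coordinate: 8, 9, 5, 6, 2, 3 → -1 (alternating steps +1, −4, +1, −4, …).
So the next pair is {M -1}.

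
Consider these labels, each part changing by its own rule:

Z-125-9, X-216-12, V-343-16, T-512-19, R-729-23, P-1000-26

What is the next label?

Letter goes Z, X, V, T, R, P → N (letters move back 2 places in the alphabet).
Second component: perfect cubes: 5³, 6³, 7³, …; 125, 216, 343, 512, 729, 1000 → 1331.
Third component: alternating steps +3, +4, +3, +4, …; 9, 12, 16, 19, 23, 26 → 30.
So the next label is N-1331-30.

N-1331-30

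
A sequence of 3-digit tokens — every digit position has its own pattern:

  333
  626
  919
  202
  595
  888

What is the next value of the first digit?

First digit — +3 each step, mod 10: 3, 6, 9, 2, 5, 8 → 1.

1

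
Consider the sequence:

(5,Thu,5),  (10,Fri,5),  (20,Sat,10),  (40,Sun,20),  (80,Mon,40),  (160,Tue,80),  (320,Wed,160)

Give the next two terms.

First entry goes 5, 10, 20, 40, 80, 160, 320 → 640 → 1280 (×2 each step).
Day: Thu, Fri, Sat, Sun, Mon, Tue, Wed → Thu → Fri (runs through the weekdays Mon→Sun).
Third entry — always the previous value of the first entry: 5, 5, 10, 20, 40, 80, 160 → 320 → 640.
So the next two terms are (640,Thu,320) and (1280,Fri,640).

(640,Thu,320), (1280,Fri,640)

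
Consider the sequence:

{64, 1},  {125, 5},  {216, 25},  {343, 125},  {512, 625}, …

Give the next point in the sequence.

{729, 3125}

First coordinate goes 64, 125, 216, 343, 512 → 729 (perfect cubes: 4³, 5³, 6³, …).
Second coordinate goes 1, 5, 25, 125, 625 → 3125 (×5 each step).
Putting it together: {729, 3125}.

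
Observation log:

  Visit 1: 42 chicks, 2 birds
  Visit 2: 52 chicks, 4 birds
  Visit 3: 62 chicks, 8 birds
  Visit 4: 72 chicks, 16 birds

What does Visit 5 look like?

For the chicks, +10 each step: 42, 52, 62, 72 → 82.
Birds: ×2 each step, so 2, 4, 8, 16 → 32.
Putting it together: 82 chicks, 32 birds.

82 chicks, 32 birds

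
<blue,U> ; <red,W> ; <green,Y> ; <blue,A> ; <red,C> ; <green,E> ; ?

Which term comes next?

<blue,G>

Colour — repeats blue → red → green: blue, red, green, blue, red, green → blue.
Letter — letters move forward 2 places in the alphabet, wrapping Z→A: U, W, Y, A, C, E → G.
Putting it together: <blue,G>.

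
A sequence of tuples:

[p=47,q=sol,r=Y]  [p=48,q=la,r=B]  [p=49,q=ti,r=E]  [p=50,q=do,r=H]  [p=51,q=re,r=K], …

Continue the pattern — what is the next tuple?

P: 47, 48, 49, 50, 51 → 52 (+1 each step).
Q: runs through the solfège scale do→ti, so sol, la, ti, do, re → mi.
For the r, letters move forward 3 places in the alphabet, wrapping Z→A: Y, B, E, H, K → N.
Putting it together: [p=52,q=mi,r=N].

[p=52,q=mi,r=N]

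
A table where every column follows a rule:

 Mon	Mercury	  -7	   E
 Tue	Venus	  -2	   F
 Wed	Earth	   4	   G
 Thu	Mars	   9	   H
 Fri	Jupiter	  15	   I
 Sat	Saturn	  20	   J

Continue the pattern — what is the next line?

Day — runs through the weekdays Mon→Sun: Mon, Tue, Wed, Thu, Fri, Sat → Sun.
Planet — runs through the planets Mercury→Neptune: Mercury, Venus, Earth, Mars, Jupiter, Saturn → Uranus.
For the third component, alternating steps +5, +6, +5, +6, …: -7, -2, 4, 9, 15, 20 → 26.
Letter goes E, F, G, H, I, J → K (letters move forward 1 place in the alphabet).
Combining the parts gives Sun  Uranus  26  K.

Sun  Uranus  26  K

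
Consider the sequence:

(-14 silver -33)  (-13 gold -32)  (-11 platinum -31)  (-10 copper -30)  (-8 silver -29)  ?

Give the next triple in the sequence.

First slot — alternating steps +1, +2, +1, +2, …: -14, -13, -11, -10, -8 → -7.
Metal: repeats silver → gold → platinum → copper, so silver, gold, platinum, copper, silver → gold.
Third slot — +1 each step: -33, -32, -31, -30, -29 → -28.
So the next triple is (-7 gold -28).

(-7 gold -28)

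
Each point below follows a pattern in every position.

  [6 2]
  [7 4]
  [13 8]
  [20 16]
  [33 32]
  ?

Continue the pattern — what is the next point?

For the first component, each term is the sum of the two before it: 6, 7, 13, 20, 33 → 53.
Second component: 2, 4, 8, 16, 32 → 64 (×2 each step).
Putting it together: [53 64].

[53 64]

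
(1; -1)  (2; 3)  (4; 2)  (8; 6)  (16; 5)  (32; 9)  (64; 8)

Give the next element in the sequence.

(128; 12)

First slot: ×2 each step, so 1, 2, 4, 8, 16, 32, 64 → 128.
Second slot: -1, 3, 2, 6, 5, 9, 8 → 12 (alternating steps +4, −1, +4, −1, …).
Combining the parts gives (128; 12).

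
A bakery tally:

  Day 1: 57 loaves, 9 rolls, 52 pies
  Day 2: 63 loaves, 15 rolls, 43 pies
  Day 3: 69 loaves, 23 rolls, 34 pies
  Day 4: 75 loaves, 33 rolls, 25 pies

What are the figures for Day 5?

Loaves: +6 each step; 57, 63, 69, 75 → 81.
Rolls: 9, 15, 23, 33 → 45 (differences are 6, 8, 10, … (increasing by 2 each time)).
Pies: 52, 43, 34, 25 → 16 (−9 each step).
So the next record is 81 loaves, 45 rolls, 16 pies.

81 loaves, 45 rolls, 16 pies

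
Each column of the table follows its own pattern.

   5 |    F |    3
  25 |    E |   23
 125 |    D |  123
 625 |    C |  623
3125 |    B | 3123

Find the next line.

First component: ×5 each step; 5, 25, 125, 625, 3125 → 15625.
Letter — letters move back 1 place in the alphabet: F, E, D, C, B → A.
Third component: 3, 23, 123, 623, 3123 → 15623 (always 2 less than the first component).
So the next line is 15625  A  15623.

15625  A  15623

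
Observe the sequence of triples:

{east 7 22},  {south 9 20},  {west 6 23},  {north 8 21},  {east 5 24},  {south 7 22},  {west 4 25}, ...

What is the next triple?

{north 6 23}

Direction — repeats east → south → west → north: east, south, west, north, east, south, west → north.
For the second value, alternating steps +2, −3, +2, −3, …: 7, 9, 6, 8, 5, 7, 4 → 6.
For the third value, together with the second value always sums to 29: 22, 20, 23, 21, 24, 22, 25 → 23.
Putting it together: {north 6 23}.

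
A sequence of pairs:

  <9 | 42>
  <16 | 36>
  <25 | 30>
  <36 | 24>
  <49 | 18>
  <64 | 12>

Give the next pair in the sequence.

First slot goes 9, 16, 25, 36, 49, 64 → 81 (perfect squares: 3², 4², 5², …).
Second slot — −6 each step: 42, 36, 30, 24, 18, 12 → 6.
Putting it together: <81 | 6>.

<81 | 6>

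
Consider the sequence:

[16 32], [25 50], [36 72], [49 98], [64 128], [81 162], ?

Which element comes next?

First coordinate goes 16, 25, 36, 49, 64, 81 → 100 (perfect squares: 4², 5², 6², …).
Second coordinate: always 2 × the first coordinate; 32, 50, 72, 98, 128, 162 → 200.
Putting it together: [100 200].

[100 200]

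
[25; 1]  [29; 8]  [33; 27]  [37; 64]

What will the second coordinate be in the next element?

125

Second coordinate: perfect cubes: 1³, 2³, 3³, …, so 1, 8, 27, 64 → 125.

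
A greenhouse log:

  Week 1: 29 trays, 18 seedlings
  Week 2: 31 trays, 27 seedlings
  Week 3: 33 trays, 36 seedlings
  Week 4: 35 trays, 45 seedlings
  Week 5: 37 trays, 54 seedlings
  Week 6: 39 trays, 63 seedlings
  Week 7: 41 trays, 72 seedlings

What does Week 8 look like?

Trays: 29, 31, 33, 35, 37, 39, 41 → 43 (+2 each step).
Seedlings — +9 each step: 18, 27, 36, 45, 54, 63, 72 → 81.
Combining the parts gives 43 trays, 81 seedlings.

43 trays, 81 seedlings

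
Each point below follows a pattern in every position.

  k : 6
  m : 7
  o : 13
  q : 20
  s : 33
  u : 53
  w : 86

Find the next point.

Letter — letters move forward 2 places in the alphabet: k, m, o, q, s, u, w → y.
Second coordinate — each term is the sum of the two before it: 6, 7, 13, 20, 33, 53, 86 → 139.
So the next point is y : 139.

y : 139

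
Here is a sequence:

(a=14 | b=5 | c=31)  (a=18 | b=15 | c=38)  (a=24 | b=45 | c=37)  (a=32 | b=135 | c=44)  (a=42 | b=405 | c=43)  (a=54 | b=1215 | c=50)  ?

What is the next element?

A: 14, 18, 24, 32, 42, 54 → 68 (differences are 4, 6, 8, … (increasing by 2 each time)).
B: ×3 each step; 5, 15, 45, 135, 405, 1215 → 3645.
C — alternating steps +7, −1, +7, −1, …: 31, 38, 37, 44, 43, 50 → 49.
So the next element is (a=68 | b=3645 | c=49).

(a=68 | b=3645 | c=49)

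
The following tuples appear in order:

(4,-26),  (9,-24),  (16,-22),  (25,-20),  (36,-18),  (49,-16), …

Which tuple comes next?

(64,-14)

First value goes 4, 9, 16, 25, 36, 49 → 64 (perfect squares: 2², 3², 4², …).
Second value: -26, -24, -22, -20, -18, -16 → -14 (+2 each step).
So the next tuple is (64,-14).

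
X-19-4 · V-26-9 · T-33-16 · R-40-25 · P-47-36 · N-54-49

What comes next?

L-61-64

Letter: letters move back 2 places in the alphabet, so X, V, T, R, P, N → L.
Second component — +7 each step: 19, 26, 33, 40, 47, 54 → 61.
For the third component, perfect squares: 2², 3², 4², …: 4, 9, 16, 25, 36, 49 → 64.
Putting it together: L-61-64.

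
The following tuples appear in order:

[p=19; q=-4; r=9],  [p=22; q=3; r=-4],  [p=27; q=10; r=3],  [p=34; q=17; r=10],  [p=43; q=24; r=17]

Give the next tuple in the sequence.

[p=54; q=31; r=24]

P — differences are 3, 5, 7, … (increasing by 2 each time): 19, 22, 27, 34, 43 → 54.
Q: +7 each step, so -4, 3, 10, 17, 24 → 31.
R: 9, -4, 3, 10, 17 → 24 (always the previous value of the q).
Putting it together: [p=54; q=31; r=24].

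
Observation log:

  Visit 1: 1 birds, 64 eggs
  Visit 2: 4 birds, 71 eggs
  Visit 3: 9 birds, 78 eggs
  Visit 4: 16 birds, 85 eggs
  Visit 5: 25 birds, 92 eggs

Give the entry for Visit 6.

36 birds, 99 eggs

Birds goes 1, 4, 9, 16, 25 → 36 (perfect squares: 1², 2², 3², …).
Eggs: +7 each step, so 64, 71, 78, 85, 92 → 99.
Combining the parts gives 36 birds, 99 eggs.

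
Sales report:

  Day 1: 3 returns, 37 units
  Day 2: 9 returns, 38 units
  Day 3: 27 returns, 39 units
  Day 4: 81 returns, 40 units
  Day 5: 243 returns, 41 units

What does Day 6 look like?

Returns goes 3, 9, 27, 81, 243 → 729 (×3 each step).
Units: +1 each step; 37, 38, 39, 40, 41 → 42.
Putting it together: 729 returns, 42 units.

729 returns, 42 units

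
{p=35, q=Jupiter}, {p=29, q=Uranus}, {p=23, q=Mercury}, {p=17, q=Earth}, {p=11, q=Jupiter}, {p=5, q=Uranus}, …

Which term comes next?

P — −6 each step: 35, 29, 23, 17, 11, 5 → -1.
For the q, repeats Jupiter → Uranus → Mercury → Earth: Jupiter, Uranus, Mercury, Earth, Jupiter, Uranus → Mercury.
So the next term is {p=-1, q=Mercury}.

{p=-1, q=Mercury}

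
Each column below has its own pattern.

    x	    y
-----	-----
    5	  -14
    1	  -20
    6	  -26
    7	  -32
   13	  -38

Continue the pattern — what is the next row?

20  -44

For the column x, each term is the sum of the two before it: 5, 1, 6, 7, 13 → 20.
Column y goes -14, -20, -26, -32, -38 → -44 (−6 each step).
Combining the parts gives 20  -44.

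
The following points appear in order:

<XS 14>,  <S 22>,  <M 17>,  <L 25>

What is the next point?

<XL 20>

Size — runs through clothing sizes XS→XL: XS, S, M, L → XL.
Second part goes 14, 22, 17, 25 → 20 (alternating steps +8, −5, +8, −5, …).
Combining the parts gives <XL 20>.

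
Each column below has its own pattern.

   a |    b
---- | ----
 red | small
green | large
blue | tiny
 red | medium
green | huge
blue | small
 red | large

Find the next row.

green  tiny

Column a goes red, green, blue, red, green, blue, red → green (repeats red → green → blue).
Column b: repeats small → large → tiny → medium → huge, so small, large, tiny, medium, huge, small, large → tiny.
So the next row is green  tiny.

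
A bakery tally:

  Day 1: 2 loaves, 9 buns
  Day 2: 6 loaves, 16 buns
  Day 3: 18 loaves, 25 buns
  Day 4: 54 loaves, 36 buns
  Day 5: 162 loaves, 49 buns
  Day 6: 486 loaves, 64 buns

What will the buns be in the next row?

81

Buns: 9, 16, 25, 36, 49, 64 → 81 (perfect squares: 3², 4², 5², …).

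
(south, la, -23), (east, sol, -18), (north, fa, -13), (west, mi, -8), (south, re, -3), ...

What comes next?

Direction: south, east, north, west, south → east (repeats south → east → north → west).
For the note, runs backward through the solfège scale do→ti: la, sol, fa, mi, re → do.
For the third entry, +5 each step: -23, -18, -13, -8, -3 → 2.
Combining the parts gives (east, do, 2).

(east, do, 2)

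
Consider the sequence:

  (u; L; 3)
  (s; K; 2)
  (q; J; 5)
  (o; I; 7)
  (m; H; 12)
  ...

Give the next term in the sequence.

(k; G; 19)

For the first letter, letters move back 2 places in the alphabet: u, s, q, o, m → k.
Second letter: letters move back 1 place in the alphabet; L, K, J, I, H → G.
Third component — each term is the sum of the two before it: 3, 2, 5, 7, 12 → 19.
Combining the parts gives (k; G; 19).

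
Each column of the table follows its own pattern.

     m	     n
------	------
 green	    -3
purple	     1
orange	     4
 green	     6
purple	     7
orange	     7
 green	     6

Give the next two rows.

purple  4; orange  1

Column m: green, purple, orange, green, purple, orange, green → purple → orange (repeats green → purple → orange).
Column n — differences are 4, 3, 2, … (decreasing by 1 each time): -3, 1, 4, 6, 7, 7, 6 → 4 → 1.
Putting the parts together: purple  4 and then orange  1.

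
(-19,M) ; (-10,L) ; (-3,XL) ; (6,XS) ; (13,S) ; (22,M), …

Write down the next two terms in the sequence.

First entry: alternating steps +9, +7, +9, +7, …, so -19, -10, -3, 6, 13, 22 → 29 → 38.
Size — repeats M → L → XL → XS → S: M, L, XL, XS, S, M → L → XL.
Putting the parts together: (29,L) and then (38,XL).

(29,L), (38,XL)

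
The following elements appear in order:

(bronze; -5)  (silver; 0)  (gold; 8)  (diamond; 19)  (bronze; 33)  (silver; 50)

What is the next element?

Rank goes bronze, silver, gold, diamond, bronze, silver → gold (repeats bronze → silver → gold → diamond).
Second component goes -5, 0, 8, 19, 33, 50 → 70 (differences are 5, 8, 11, … (increasing by 3 each time)).
Combining the parts gives (gold; 70).

(gold; 70)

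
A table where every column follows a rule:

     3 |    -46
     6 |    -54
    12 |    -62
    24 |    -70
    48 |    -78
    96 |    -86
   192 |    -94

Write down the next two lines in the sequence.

384  -102; 768  -110

First component: 3, 6, 12, 24, 48, 96, 192 → 384 → 768 (×2 each step).
Second component: −8 each step, so -46, -54, -62, -70, -78, -86, -94 → -102 → -110.
So the next two lines are 384  -102 and 768  -110.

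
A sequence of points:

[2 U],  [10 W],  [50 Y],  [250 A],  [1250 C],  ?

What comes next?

For the first value, ×5 each step: 2, 10, 50, 250, 1250 → 6250.
Letter goes U, W, Y, A, C → E (letters move forward 2 places in the alphabet, wrapping Z→A).
So the next point is [6250 E].

[6250 E]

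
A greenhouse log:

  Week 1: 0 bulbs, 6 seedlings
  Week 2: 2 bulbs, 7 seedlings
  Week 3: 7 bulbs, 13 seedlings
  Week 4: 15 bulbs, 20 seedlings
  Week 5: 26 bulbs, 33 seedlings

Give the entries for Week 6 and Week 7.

Bulbs: differences are 2, 5, 8, … (increasing by 3 each time), so 0, 2, 7, 15, 26 → 40 → 57.
Seedlings: 6, 7, 13, 20, 33 → 53 → 86 (each term is the sum of the two before it).
So the next two records are 40 bulbs, 53 seedlings and 57 bulbs, 86 seedlings.

40 bulbs, 53 seedlings; 57 bulbs, 86 seedlings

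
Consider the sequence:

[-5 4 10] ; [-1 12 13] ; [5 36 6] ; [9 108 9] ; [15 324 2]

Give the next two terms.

[19 972 5], [25 2916 -2]

First component goes -5, -1, 5, 9, 15 → 19 → 25 (alternating steps +4, +6, +4, +6, …).
Second component — ×3 each step: 4, 12, 36, 108, 324 → 972 → 2916.
Third component: 10, 13, 6, 9, 2 → 5 → -2 (alternating steps +3, −7, +3, −7, …).
So the next two terms are [19 972 5] and [25 2916 -2].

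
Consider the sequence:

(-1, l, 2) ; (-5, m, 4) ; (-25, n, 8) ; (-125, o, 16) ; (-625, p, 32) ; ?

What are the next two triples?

(-3125, q, 64), (-15625, r, 128)

First component goes -1, -5, -25, -125, -625 → -3125 → -15625 (×5 each step).
Letter goes l, m, n, o, p → q → r (letters move forward 1 place in the alphabet).
Third component goes 2, 4, 8, 16, 32 → 64 → 128 (×2 each step).
So the next two triples are (-3125, q, 64) and (-15625, r, 128).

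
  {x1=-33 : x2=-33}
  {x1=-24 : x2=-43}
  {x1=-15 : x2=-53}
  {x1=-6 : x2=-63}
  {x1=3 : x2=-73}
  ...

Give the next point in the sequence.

{x1=12 : x2=-83}

X1: +9 each step, so -33, -24, -15, -6, 3 → 12.
X2 goes -33, -43, -53, -63, -73 → -83 (−10 each step).
Combining the parts gives {x1=12 : x2=-83}.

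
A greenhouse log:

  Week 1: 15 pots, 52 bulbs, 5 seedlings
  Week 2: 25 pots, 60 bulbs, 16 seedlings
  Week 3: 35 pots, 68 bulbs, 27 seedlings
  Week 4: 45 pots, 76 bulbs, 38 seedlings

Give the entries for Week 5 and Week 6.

Pots: 15, 25, 35, 45 → 55 → 65 (+10 each step).
Bulbs goes 52, 60, 68, 76 → 84 → 92 (+8 each step).
For the seedlings, +11 each step: 5, 16, 27, 38 → 49 → 60.
Putting the parts together: 55 pots, 84 bulbs, 49 seedlings and then 65 pots, 92 bulbs, 60 seedlings.

55 pots, 84 bulbs, 49 seedlings; 65 pots, 92 bulbs, 60 seedlings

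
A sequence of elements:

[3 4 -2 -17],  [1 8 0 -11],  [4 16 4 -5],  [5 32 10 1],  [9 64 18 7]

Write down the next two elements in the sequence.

First entry goes 3, 1, 4, 5, 9 → 14 → 23 (each term is the sum of the two before it).
For the second entry, ×2 each step: 4, 8, 16, 32, 64 → 128 → 256.
For the third entry, differences are 2, 4, 6, … (increasing by 2 each time): -2, 0, 4, 10, 18 → 28 → 40.
For the fourth entry, +6 each step: -17, -11, -5, 1, 7 → 13 → 19.
So the next two elements are [14 128 28 13] and [23 256 40 19].

[14 128 28 13], [23 256 40 19]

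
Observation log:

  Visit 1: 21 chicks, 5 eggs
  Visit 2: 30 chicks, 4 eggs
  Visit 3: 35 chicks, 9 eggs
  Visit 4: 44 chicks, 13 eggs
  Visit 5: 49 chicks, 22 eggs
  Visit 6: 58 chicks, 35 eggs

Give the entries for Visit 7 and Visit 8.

Chicks goes 21, 30, 35, 44, 49, 58 → 63 → 72 (alternating steps +9, +5, +9, +5, …).
Eggs: each term is the sum of the two before it, so 5, 4, 9, 13, 22, 35 → 57 → 92.
So the next two rows are 63 chicks, 57 eggs and 72 chicks, 92 eggs.

63 chicks, 57 eggs; 72 chicks, 92 eggs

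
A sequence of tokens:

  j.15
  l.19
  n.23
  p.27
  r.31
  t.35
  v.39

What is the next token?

x.43

Letter: j, l, n, p, r, t, v → x (letters move forward 2 places in the alphabet).
Second component — +4 each step: 15, 19, 23, 27, 31, 35, 39 → 43.
So the next token is x.43.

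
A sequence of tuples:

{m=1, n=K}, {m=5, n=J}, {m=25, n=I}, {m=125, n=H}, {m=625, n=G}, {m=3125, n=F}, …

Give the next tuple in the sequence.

M: 1, 5, 25, 125, 625, 3125 → 15625 (×5 each step).
N: letters move back 1 place in the alphabet; K, J, I, H, G, F → E.
Combining the parts gives {m=15625, n=E}.

{m=15625, n=E}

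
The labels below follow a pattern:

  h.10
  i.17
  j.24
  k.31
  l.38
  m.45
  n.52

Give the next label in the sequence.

Letter: h, i, j, k, l, m, n → o (letters move forward 1 place in the alphabet).
Second component: +7 each step; 10, 17, 24, 31, 38, 45, 52 → 59.
Putting it together: o.59.

o.59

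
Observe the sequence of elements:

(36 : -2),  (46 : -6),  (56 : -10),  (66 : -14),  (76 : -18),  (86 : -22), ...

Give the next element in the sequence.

First part goes 36, 46, 56, 66, 76, 86 → 96 (+10 each step).
Second part: −4 each step, so -2, -6, -10, -14, -18, -22 → -26.
Putting it together: (96 : -26).

(96 : -26)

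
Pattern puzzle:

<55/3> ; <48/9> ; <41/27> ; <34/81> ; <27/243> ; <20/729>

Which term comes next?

First component: −7 each step, so 55, 48, 41, 34, 27, 20 → 13.
Second component: 3, 9, 27, 81, 243, 729 → 2187 (×3 each step).
So the next term is <13/2187>.

<13/2187>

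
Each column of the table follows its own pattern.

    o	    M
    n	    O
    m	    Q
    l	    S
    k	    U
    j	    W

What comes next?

i  Y

First letter: o, n, m, l, k, j → i (letters move back 1 place in the alphabet).
Second letter: letters move forward 2 places in the alphabet, so M, O, Q, S, U, W → Y.
So the next row is i  Y.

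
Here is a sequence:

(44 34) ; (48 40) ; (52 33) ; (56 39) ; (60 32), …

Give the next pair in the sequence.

(64 38)

First value — +4 each step: 44, 48, 52, 56, 60 → 64.
Second value: alternating steps +6, −7, +6, −7, …, so 34, 40, 33, 39, 32 → 38.
Combining the parts gives (64 38).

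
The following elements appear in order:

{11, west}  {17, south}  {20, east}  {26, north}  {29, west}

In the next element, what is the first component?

35

First component goes 11, 17, 20, 26, 29 → 35 (alternating steps +6, +3, +6, +3, …).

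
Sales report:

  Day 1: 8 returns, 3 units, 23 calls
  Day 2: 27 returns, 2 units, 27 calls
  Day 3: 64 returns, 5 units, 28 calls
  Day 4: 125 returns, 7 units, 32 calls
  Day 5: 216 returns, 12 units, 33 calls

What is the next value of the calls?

For the calls, alternating steps +4, +1, +4, +1, …: 23, 27, 28, 32, 33 → 37.

37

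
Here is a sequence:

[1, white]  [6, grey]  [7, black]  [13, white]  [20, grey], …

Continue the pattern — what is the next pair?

First entry: 1, 6, 7, 13, 20 → 33 (each term is the sum of the two before it).
For the shade, repeats white → grey → black: white, grey, black, white, grey → black.
Combining the parts gives [33, black].

[33, black]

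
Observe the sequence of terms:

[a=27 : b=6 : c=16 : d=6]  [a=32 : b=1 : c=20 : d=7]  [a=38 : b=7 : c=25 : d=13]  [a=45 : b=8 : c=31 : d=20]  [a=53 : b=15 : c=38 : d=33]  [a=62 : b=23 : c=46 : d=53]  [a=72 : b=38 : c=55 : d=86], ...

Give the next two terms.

A: differences are 5, 6, 7, … (increasing by 1 each time), so 27, 32, 38, 45, 53, 62, 72 → 83 → 95.
B: each term is the sum of the two before it, so 6, 1, 7, 8, 15, 23, 38 → 61 → 99.
For the c, differences are 4, 5, 6, … (increasing by 1 each time): 16, 20, 25, 31, 38, 46, 55 → 65 → 76.
D: each term is the sum of the two before it, so 6, 7, 13, 20, 33, 53, 86 → 139 → 225.
Putting the parts together: [a=83 : b=61 : c=65 : d=139] and then [a=95 : b=99 : c=76 : d=225].

[a=83 : b=61 : c=65 : d=139], [a=95 : b=99 : c=76 : d=225]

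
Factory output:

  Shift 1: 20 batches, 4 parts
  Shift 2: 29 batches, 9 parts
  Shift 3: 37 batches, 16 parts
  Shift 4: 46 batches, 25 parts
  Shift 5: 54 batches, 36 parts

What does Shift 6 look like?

63 batches, 49 parts

Batches: alternating steps +9, +8, +9, +8, …; 20, 29, 37, 46, 54 → 63.
Parts — perfect squares: 2², 3², 4², …: 4, 9, 16, 25, 36 → 49.
So the next line is 63 batches, 49 parts.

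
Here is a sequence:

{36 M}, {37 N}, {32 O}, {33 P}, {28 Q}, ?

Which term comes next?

For the first coordinate, alternating steps +1, −5, +1, −5, …: 36, 37, 32, 33, 28 → 29.
For the letter, letters move forward 1 place in the alphabet: M, N, O, P, Q → R.
So the next term is {29 R}.

{29 R}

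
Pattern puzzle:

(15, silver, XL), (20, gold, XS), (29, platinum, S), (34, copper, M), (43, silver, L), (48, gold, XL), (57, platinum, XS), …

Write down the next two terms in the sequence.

(62, copper, S), (71, silver, M)

First coordinate: alternating steps +5, +9, +5, +9, …, so 15, 20, 29, 34, 43, 48, 57 → 62 → 71.
For the metal, repeats silver → gold → platinum → copper: silver, gold, platinum, copper, silver, gold, platinum → copper → silver.
Size — repeats XL → XS → S → M → L: XL, XS, S, M, L, XL, XS → S → M.
So the next two terms are (62, copper, S) and (71, silver, M).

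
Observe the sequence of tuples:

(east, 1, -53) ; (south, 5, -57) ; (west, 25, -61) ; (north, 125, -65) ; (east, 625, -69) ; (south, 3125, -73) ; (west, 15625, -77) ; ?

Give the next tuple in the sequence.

For the direction, repeats east → south → west → north: east, south, west, north, east, south, west → north.
Second entry — ×5 each step: 1, 5, 25, 125, 625, 3125, 15625 → 78125.
For the third entry, −4 each step: -53, -57, -61, -65, -69, -73, -77 → -81.
Putting it together: (north, 78125, -81).

(north, 78125, -81)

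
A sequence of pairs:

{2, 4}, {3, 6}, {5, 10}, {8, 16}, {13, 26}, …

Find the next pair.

First entry goes 2, 3, 5, 8, 13 → 21 (each term is the sum of the two before it).
Second entry goes 4, 6, 10, 16, 26 → 42 (always 2 × the first entry).
So the next pair is {21, 42}.

{21, 42}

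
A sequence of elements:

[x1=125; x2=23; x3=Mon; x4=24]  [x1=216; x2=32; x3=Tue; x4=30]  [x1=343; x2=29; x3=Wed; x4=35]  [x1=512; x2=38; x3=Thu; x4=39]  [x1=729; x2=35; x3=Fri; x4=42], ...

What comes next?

X1 goes 125, 216, 343, 512, 729 → 1000 (perfect cubes: 5³, 6³, 7³, …).
For the x2, alternating steps +9, −3, +9, −3, …: 23, 32, 29, 38, 35 → 44.
X3: runs through the weekdays Mon→Sun, so Mon, Tue, Wed, Thu, Fri → Sat.
X4 — differences are 6, 5, 4, … (decreasing by 1 each time): 24, 30, 35, 39, 42 → 44.
So the next element is [x1=1000; x2=44; x3=Sat; x4=44].

[x1=1000; x2=44; x3=Sat; x4=44]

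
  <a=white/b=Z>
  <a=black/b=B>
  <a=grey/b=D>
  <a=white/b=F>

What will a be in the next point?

black

A goes white, black, grey, white → black (repeats white → black → grey).
B goes Z, B, D, F → H (letters move forward 2 places in the alphabet, wrapping Z→A).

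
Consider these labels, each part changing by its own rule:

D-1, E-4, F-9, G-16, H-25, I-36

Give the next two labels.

J-49 then K-64

Letter: letters move forward 1 place in the alphabet; D, E, F, G, H, I → J → K.
Second component — perfect squares: 1², 2², 3², …: 1, 4, 9, 16, 25, 36 → 49 → 64.
Putting the parts together: J-49 and then K-64.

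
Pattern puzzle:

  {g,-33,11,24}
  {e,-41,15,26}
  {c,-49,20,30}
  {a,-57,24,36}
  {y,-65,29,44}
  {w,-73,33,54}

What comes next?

{u,-81,38,66}

Letter: letters move back 2 places in the alphabet, wrapping A→Z, so g, e, c, a, y, w → u.
For the second entry, −8 each step: -33, -41, -49, -57, -65, -73 → -81.
Third entry goes 11, 15, 20, 24, 29, 33 → 38 (alternating steps +4, +5, +4, +5, …).
Fourth entry: differences are 2, 4, 6, … (increasing by 2 each time); 24, 26, 30, 36, 44, 54 → 66.
Combining the parts gives {u,-81,38,66}.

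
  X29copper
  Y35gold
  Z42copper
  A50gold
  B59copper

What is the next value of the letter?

Letter goes X, Y, Z, A, B → C (letters move forward 1 place in the alphabet, wrapping Z→A).
Second component: 29, 35, 42, 50, 59 → 69 (differences are 6, 7, 8, … (increasing by 1 each time)).
Metal: copper, gold, copper, gold, copper → gold (alternates copper ↔ gold).

C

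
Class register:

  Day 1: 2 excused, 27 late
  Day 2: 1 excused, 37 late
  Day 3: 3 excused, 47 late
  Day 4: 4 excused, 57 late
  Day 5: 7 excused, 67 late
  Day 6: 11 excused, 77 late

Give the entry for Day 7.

18 excused, 87 late

Excused goes 2, 1, 3, 4, 7, 11 → 18 (each term is the sum of the two before it).
Late — +10 each step: 27, 37, 47, 57, 67, 77 → 87.
Combining the parts gives 18 excused, 87 late.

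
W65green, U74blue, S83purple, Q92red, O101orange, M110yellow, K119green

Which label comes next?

Letter: letters move back 2 places in the alphabet; W, U, S, Q, O, M, K → I.
Second component — +9 each step: 65, 74, 83, 92, 101, 110, 119 → 128.
Colour: repeats green → blue → purple → red → orange → yellow; green, blue, purple, red, orange, yellow, green → blue.
Putting it together: I128blue.

I128blue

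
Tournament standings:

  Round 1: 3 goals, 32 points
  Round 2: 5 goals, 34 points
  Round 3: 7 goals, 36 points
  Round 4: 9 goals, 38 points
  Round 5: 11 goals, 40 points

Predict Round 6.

Goals: +2 each step; 3, 5, 7, 9, 11 → 13.
For the points, +2 each step: 32, 34, 36, 38, 40 → 42.
So the next record is 13 goals, 42 points.

13 goals, 42 points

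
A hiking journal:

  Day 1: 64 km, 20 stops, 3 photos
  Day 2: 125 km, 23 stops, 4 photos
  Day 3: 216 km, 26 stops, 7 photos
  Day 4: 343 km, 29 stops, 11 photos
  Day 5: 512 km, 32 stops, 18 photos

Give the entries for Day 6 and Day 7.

Km goes 64, 125, 216, 343, 512 → 729 → 1000 (perfect cubes: 4³, 5³, 6³, …).
Stops: 20, 23, 26, 29, 32 → 35 → 38 (+3 each step).
Photos: each term is the sum of the two before it, so 3, 4, 7, 11, 18 → 29 → 47.
So the next two rows are 729 km, 35 stops, 29 photos and 1000 km, 38 stops, 47 photos.

729 km, 35 stops, 29 photos; 1000 km, 38 stops, 47 photos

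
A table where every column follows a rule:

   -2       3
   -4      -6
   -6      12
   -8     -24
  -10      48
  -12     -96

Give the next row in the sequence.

-14  192

First component goes -2, -4, -6, -8, -10, -12 → -14 (−2 each step).
Second component: 3, -6, 12, -24, 48, -96 → 192 (×(-2) each step).
Combining the parts gives -14  192.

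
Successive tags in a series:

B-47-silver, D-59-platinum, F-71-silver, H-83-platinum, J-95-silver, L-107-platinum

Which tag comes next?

N-119-silver

Letter: B, D, F, H, J, L → N (letters move forward 2 places in the alphabet).
Second component: 47, 59, 71, 83, 95, 107 → 119 (+12 each step).
For the metal, alternates silver ↔ platinum: silver, platinum, silver, platinum, silver, platinum → silver.
So the next tag is N-119-silver.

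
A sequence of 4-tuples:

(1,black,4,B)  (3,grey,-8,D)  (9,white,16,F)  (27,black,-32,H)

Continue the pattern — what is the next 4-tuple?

(81,grey,64,J)

First coordinate goes 1, 3, 9, 27 → 81 (×3 each step).
Shade: repeats black → grey → white, so black, grey, white, black → grey.
Third coordinate: 4, -8, 16, -32 → 64 (×(-2) each step).
Letter: B, D, F, H → J (letters move forward 2 places in the alphabet).
Putting it together: (81,grey,64,J).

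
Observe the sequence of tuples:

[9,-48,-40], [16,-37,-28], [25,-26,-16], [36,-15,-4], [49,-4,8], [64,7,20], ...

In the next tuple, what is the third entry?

32

First entry: perfect squares: 3², 4², 5², …; 9, 16, 25, 36, 49, 64 → 81.
Second entry: +11 each step; -48, -37, -26, -15, -4, 7 → 18.
Third entry: +12 each step; -40, -28, -16, -4, 8, 20 → 32.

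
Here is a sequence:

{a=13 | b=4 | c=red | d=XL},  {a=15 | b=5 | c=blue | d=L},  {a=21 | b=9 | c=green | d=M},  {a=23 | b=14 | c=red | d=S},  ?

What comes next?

{a=29 | b=23 | c=blue | d=XS}

A: alternating steps +2, +6, +2, +6, …, so 13, 15, 21, 23 → 29.
B: 4, 5, 9, 14 → 23 (each term is the sum of the two before it).
C: repeats red → blue → green, so red, blue, green, red → blue.
D: XL, L, M, S → XS (runs backward through clothing sizes XS→XL).
So the next tuple is {a=29 | b=23 | c=blue | d=XS}.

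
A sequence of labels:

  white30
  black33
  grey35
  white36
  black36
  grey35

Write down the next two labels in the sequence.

white33, black30

Shade: white, black, grey, white, black, grey → white → black (repeats white → black → grey).
Second component — differences are 3, 2, 1, … (decreasing by 1 each time): 30, 33, 35, 36, 36, 35 → 33 → 30.
So the next two labels are white33 and black30.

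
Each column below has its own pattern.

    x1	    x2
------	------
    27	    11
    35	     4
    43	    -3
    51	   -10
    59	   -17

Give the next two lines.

For the column x1, +8 each step: 27, 35, 43, 51, 59 → 67 → 75.
Column x2: 11, 4, -3, -10, -17 → -24 → -31 (−7 each step).
So the next two lines are 67  -24 and 75  -31.

67  -24; 75  -31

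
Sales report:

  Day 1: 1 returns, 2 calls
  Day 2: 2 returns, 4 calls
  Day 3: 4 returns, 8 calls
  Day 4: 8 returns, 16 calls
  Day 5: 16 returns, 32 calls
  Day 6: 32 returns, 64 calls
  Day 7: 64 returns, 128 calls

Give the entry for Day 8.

128 returns, 256 calls

Returns: ×2 each step, so 1, 2, 4, 8, 16, 32, 64 → 128.
For the calls, always 2 × the returns: 2, 4, 8, 16, 32, 64, 128 → 256.
So the next row is 128 returns, 256 calls.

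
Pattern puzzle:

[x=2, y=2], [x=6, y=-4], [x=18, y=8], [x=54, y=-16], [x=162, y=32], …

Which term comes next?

X: ×3 each step, so 2, 6, 18, 54, 162 → 486.
Y: ×(-2) each step, so 2, -4, 8, -16, 32 → -64.
Putting it together: [x=486, y=-64].

[x=486, y=-64]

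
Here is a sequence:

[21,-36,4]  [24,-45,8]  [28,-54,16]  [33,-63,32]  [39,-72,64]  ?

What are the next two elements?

[46,-81,128], [54,-90,256]

First slot: differences are 3, 4, 5, … (increasing by 1 each time), so 21, 24, 28, 33, 39 → 46 → 54.
Second slot: −9 each step; -36, -45, -54, -63, -72 → -81 → -90.
For the third slot, ×2 each step: 4, 8, 16, 32, 64 → 128 → 256.
So the next two elements are [46,-81,128] and [54,-90,256].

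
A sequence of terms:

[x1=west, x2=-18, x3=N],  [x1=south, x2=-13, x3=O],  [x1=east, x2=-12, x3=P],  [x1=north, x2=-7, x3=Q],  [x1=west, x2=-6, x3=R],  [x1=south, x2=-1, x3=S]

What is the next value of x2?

0

X1: repeats west → south → east → north, so west, south, east, north, west, south → east.
For the x2, alternating steps +5, +1, +5, +1, …: -18, -13, -12, -7, -6, -1 → 0.
X3 goes N, O, P, Q, R, S → T (letters move forward 1 place in the alphabet).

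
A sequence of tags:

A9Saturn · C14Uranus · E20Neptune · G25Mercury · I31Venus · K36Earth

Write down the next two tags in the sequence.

M42Mars then O47Jupiter

Letter: A, C, E, G, I, K → M → O (letters move forward 2 places in the alphabet).
Second component — alternating steps +5, +6, +5, +6, …: 9, 14, 20, 25, 31, 36 → 42 → 47.
Planet: runs through the planets Mercury→Neptune, so Saturn, Uranus, Neptune, Mercury, Venus, Earth → Mars → Jupiter.
Putting the parts together: M42Mars and then O47Jupiter.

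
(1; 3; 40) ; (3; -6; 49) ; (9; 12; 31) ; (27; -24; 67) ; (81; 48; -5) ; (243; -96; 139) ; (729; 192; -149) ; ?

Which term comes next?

First component — ×3 each step: 1, 3, 9, 27, 81, 243, 729 → 2187.
Second component — ×(-2) each step: 3, -6, 12, -24, 48, -96, 192 → -384.
Third component goes 40, 49, 31, 67, -5, 139, -149 → 427 (together with the second component always sums to 43).
Combining the parts gives (2187; -384; 427).

(2187; -384; 427)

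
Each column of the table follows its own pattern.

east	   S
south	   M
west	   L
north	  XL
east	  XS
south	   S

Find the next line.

west  M

Direction — repeats east → south → west → north: east, south, west, north, east, south → west.
Size: repeats S → M → L → XL → XS; S, M, L, XL, XS, S → M.
So the next line is west  M.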